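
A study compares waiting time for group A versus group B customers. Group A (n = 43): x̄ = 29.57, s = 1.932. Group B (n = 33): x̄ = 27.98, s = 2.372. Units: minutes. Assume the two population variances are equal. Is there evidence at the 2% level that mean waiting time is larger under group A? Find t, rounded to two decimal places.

Let group 1 = group A, group 2 = group B. H0: μ_1 = μ_2; H1: μ_1 > μ_2 (two-sample pooled-variance t-test, right-tailed).
s_p² = [(43−1)·1.932² + (33−1)·2.372²]/(43+33−2) = 4.55155
t = (29.57 − 27.98)/√[4.55155·(1/43 + 1/33)] = 3.22
df = n₁ + n₂ − 2 = 74
p-value = P(T ≥ 3.22) ≈ 0.001
Since p ≈ 0.001 < α = 0.02, reject H0; the evidence is statistically significant.

3.22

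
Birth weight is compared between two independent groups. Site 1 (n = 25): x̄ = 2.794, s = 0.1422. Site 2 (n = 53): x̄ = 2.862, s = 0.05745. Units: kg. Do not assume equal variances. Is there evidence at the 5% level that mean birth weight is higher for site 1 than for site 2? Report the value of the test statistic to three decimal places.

-2.304

Let group 1 = site 1, group 2 = site 2. H0: μ_1 = μ_2; H1: μ_1 > μ_2 (Welch's two-sample t-test, right-tailed).
t = (x̄_1 − x̄_2)/√(s_1²/n_1 + s_2²/n_2) = (2.794 − 2.862)/√(0.1422²/25 + 0.05745²/53) = -2.304
Welch–Satterthwaite df ≈ 27.76
p-value = P(T ≥ -2.304) ≈ 0.986
Since p ≈ 0.986 > α = 0.05, fail to reject H0; the data do not provide sufficient evidence against H0.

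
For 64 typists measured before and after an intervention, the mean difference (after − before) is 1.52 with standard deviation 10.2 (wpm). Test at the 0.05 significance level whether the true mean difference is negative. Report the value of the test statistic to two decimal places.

H0: μ_d = 0; H1: μ_d < 0 (paired t-test on the differences, left-tailed).
t = d̄/(s_d/√n) = 1.52/(10.2/√64) = 1.19
df = n − 1 = 63
p-value = P(T ≤ 1.19) ≈ 0.881
Since p ≈ 0.881 > α = 0.05, fail to reject H0; the data do not provide sufficient evidence against H0.

1.19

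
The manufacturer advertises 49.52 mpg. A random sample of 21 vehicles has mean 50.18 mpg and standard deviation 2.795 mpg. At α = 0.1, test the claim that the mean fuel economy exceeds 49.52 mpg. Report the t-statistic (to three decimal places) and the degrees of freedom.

t = 1.082, df = 20

H0: μ = 49.52; H1: μ > 49.52 (one-sample t-test, right-tailed).
t = (x̄ − μ₀)/(s/√n) = (50.18 − 49.52)/(2.795/√21) = 1.082
df = n − 1 = 20
p-value = P(T ≥ 1.082) ≈ 0.1460
Since p ≈ 0.1460 > α = 0.1, fail to reject H0; the data do not provide sufficient evidence against H0.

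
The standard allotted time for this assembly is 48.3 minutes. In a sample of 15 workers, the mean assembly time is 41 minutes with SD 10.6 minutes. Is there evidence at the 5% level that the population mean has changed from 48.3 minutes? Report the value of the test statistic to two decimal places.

H0: μ = 48.3; H1: μ ≠ 48.3 (one-sample t-test, two-sided).
t = (x̄ − μ₀)/(s/√n) = (41 − 48.3)/(10.6/√15) = -2.67
df = n − 1 = 14
Two-sided p-value ≈ 0.018
Since p ≈ 0.018 < α = 0.05, reject H0; the evidence is statistically significant.

-2.67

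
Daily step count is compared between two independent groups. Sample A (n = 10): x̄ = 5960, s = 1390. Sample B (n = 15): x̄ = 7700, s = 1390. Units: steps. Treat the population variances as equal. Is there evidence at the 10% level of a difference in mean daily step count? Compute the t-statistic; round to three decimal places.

Let group 1 = sample A, group 2 = sample B. H0: μ_1 = μ_2; H1: μ_1 ≠ μ_2 (two-sample pooled-variance t-test, two-sided).
s_p² = [(10−1)·1390² + (15−1)·1390²]/(10+15−2) = 1932100
t = (5960 − 7700)/√[1932100·(1/10 + 1/15)] = -3.066
df = n₁ + n₂ − 2 = 23
Two-sided p-value ≈ 0.0055
Since p ≈ 0.0055 < α = 0.1, reject H0; the evidence is statistically significant.

-3.066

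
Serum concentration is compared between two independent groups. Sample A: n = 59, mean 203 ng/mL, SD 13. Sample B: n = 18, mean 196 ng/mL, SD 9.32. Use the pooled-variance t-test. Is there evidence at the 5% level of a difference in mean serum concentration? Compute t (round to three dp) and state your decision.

t = 2.120; reject H0

Let group 1 = sample A, group 2 = sample B. H0: μ_1 = μ_2; H1: μ_1 ≠ μ_2 (two-sample pooled-variance t-test, two-sided).
s_p² = [(59−1)·13² + (18−1)·9.32²]/(59+18−2) = 150.382
t = (203 − 196)/√[150.382·(1/59 + 1/18)] = 2.120
df = n₁ + n₂ − 2 = 75
Two-sided p-value ≈ 0.037
Since p ≈ 0.037 < α = 0.05, reject H0; the evidence is statistically significant.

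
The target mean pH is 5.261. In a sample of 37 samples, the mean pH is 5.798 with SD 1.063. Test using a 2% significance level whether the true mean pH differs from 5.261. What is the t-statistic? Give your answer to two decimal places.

H0: μ = 5.261; H1: μ ≠ 5.261 (one-sample t-test, two-sided).
t = (x̄ − μ₀)/(s/√n) = (5.798 − 5.261)/(1.063/√37) = 3.07
df = n − 1 = 36
Two-sided p-value ≈ 0.0040
Since p ≈ 0.0040 < α = 0.02, reject H0; the data support H1.

3.07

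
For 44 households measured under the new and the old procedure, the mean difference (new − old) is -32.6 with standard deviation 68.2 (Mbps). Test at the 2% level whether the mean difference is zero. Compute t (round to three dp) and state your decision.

H0: μ_d = 0; H1: μ_d ≠ 0 (paired t-test on the differences, two-sided).
t = d̄/(s_d/√n) = -32.6/(68.2/√44) = -3.171
df = n − 1 = 43
Two-sided p-value ≈ 0.003
Since p ≈ 0.003 < α = 0.02, reject H0; the data support H1.

t = -3.171; reject H0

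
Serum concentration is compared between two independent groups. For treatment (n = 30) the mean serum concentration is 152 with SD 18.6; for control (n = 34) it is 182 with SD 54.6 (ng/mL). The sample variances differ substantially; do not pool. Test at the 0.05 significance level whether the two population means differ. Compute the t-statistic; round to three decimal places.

Let group 1 = treatment, group 2 = control. H0: μ_1 = μ_2; H1: μ_1 ≠ μ_2 (Welch's two-sample t-test, two-sided).
t = (x̄_1 − x̄_2)/√(s_1²/n_1 + s_2²/n_2) = (152 − 182)/√(18.6²/30 + 54.6²/34) = -3.012
Welch–Satterthwaite df ≈ 41.44
Two-sided p-value ≈ 0.004
Since p ≈ 0.004 < α = 0.05, reject H0; the evidence is statistically significant.

-3.012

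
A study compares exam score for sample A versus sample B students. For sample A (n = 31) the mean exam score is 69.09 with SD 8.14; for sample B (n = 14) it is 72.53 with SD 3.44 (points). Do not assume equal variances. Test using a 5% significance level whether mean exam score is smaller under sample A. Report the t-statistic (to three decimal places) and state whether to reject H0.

t = -1.992; reject H0

Let group 1 = sample A, group 2 = sample B. H0: μ_1 = μ_2; H1: μ_1 < μ_2 (Welch's two-sample t-test, left-tailed).
t = (x̄_1 − x̄_2)/√(s_1²/n_1 + s_2²/n_2) = (69.09 − 72.53)/√(8.14²/31 + 3.44²/14) = -1.992
Welch–Satterthwaite df ≈ 42.93
p-value = P(T ≤ -1.992) ≈ 0.0264
Since p ≈ 0.0264 < α = 0.05, reject H0; the evidence is statistically significant.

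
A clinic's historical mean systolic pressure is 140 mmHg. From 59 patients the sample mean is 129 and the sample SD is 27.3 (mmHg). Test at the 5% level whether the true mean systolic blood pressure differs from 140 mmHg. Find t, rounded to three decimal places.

-3.095

H0: μ = 140; H1: μ ≠ 140 (one-sample t-test, two-sided).
t = (x̄ − μ₀)/(s/√n) = (129 − 140)/(27.3/√59) = -3.095
df = n − 1 = 58
Two-sided p-value ≈ 0.003
Since p ≈ 0.003 < α = 0.05, reject H0; the evidence is statistically significant.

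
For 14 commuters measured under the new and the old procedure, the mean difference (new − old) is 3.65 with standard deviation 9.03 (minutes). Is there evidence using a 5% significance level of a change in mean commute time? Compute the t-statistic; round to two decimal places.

1.51

H0: μ_d = 0; H1: μ_d ≠ 0 (paired t-test on the differences, two-sided).
t = d̄/(s_d/√n) = 3.65/(9.03/√14) = 1.51
df = n − 1 = 13
Two-sided p-value ≈ 0.1544
Since p ≈ 0.1544 > α = 0.05, fail to reject H0; the evidence is not statistically significant.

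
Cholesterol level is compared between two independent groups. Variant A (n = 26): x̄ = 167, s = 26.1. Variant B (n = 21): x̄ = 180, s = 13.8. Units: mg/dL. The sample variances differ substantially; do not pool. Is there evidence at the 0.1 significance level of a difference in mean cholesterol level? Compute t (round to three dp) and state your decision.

Let group 1 = variant A, group 2 = variant B. H0: μ_1 = μ_2; H1: μ_1 ≠ μ_2 (Welch's two-sample t-test, two-sided).
t = (x̄_1 − x̄_2)/√(s_1²/n_1 + s_2²/n_2) = (167 − 180)/√(26.1²/26 + 13.8²/21) = -2.189
Welch–Satterthwaite df ≈ 39.40
Two-sided p-value ≈ 0.0346
Since p ≈ 0.0346 < α = 0.1, reject H0; the data support H1.

t = -2.189; reject H0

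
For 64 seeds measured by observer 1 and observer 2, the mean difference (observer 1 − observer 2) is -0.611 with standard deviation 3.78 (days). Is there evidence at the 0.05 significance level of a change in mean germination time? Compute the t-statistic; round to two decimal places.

H0: μ_d = 0; H1: μ_d ≠ 0 (paired t-test on the differences, two-sided).
t = d̄/(s_d/√n) = -0.611/(3.78/√64) = -1.29
df = n − 1 = 63
Two-sided p-value ≈ 0.2007
Since p ≈ 0.2007 > α = 0.05, fail to reject H0; the data do not provide sufficient evidence against H0.

-1.29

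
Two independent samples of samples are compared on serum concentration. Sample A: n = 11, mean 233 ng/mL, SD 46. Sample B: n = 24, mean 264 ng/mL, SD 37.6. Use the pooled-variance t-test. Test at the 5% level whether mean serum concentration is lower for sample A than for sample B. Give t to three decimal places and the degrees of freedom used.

Let group 1 = sample A, group 2 = sample B. H0: μ_1 = μ_2; H1: μ_1 < μ_2 (two-sample pooled-variance t-test, left-tailed).
s_p² = [(11−1)·46² + (24−1)·37.6²]/(11+24−2) = 1626.56
t = (233 − 264)/√[1626.56·(1/11 + 1/24)] = -2.111
df = n₁ + n₂ − 2 = 33
p-value = P(T ≤ -2.111) ≈ 0.021
Since p ≈ 0.021 < α = 0.05, reject H0; the data support H1.

t = -2.111, df = 33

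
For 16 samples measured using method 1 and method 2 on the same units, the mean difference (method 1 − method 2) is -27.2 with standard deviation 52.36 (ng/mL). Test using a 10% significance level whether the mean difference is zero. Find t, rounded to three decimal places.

H0: μ_d = 0; H1: μ_d ≠ 0 (paired t-test on the differences, two-sided).
t = d̄/(s_d/√n) = -27.2/(52.36/√16) = -2.078
df = n − 1 = 15
Two-sided p-value ≈ 0.0553
Since p ≈ 0.0553 < α = 0.1, reject H0; the evidence is statistically significant.

-2.078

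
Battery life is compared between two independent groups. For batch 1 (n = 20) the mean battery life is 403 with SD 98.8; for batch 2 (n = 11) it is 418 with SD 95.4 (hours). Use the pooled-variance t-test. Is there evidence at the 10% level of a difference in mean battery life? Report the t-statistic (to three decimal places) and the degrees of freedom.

t = -0.409, df = 29

Let group 1 = batch 1, group 2 = batch 2. H0: μ_1 = μ_2; H1: μ_1 ≠ μ_2 (two-sample pooled-variance t-test, two-sided).
s_p² = [(20−1)·98.8² + (11−1)·95.4²]/(20+11−2) = 9533.76
t = (403 − 418)/√[9533.76·(1/20 + 1/11)] = -0.409
df = n₁ + n₂ − 2 = 29
Two-sided p-value ≈ 0.6854
Since p ≈ 0.6854 > α = 0.1, fail to reject H0; the evidence is not statistically significant.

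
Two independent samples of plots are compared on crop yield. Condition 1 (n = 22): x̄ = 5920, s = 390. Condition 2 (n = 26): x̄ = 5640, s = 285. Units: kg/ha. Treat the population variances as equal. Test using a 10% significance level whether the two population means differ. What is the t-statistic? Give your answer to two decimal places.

Let group 1 = condition 1, group 2 = condition 2. H0: μ_1 = μ_2; H1: μ_1 ≠ μ_2 (two-sample pooled-variance t-test, two-sided).
s_p² = [(22−1)·390² + (26−1)·285²]/(22+26−2) = 113581
t = (5920 − 5640)/√[113581·(1/22 + 1/26)] = 2.87
df = n₁ + n₂ − 2 = 46
Two-sided p-value ≈ 0.006
Since p ≈ 0.006 < α = 0.1, reject H0; the evidence is statistically significant.

2.87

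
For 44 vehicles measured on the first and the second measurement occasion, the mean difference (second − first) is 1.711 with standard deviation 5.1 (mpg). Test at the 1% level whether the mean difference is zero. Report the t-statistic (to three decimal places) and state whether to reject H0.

t = 2.225; fail to reject H0

H0: μ_d = 0; H1: μ_d ≠ 0 (paired t-test on the differences, two-sided).
t = d̄/(s_d/√n) = 1.711/(5.1/√44) = 2.225
df = n − 1 = 43
Two-sided p-value ≈ 0.0314
Since p ≈ 0.0314 > α = 0.01, fail to reject H0; the evidence is not statistically significant.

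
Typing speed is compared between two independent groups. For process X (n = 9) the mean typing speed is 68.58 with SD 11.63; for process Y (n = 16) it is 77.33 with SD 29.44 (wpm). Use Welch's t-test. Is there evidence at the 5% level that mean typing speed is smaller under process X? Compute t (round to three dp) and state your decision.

Let group 1 = process X, group 2 = process Y. H0: μ_1 = μ_2; H1: μ_1 < μ_2 (Welch's two-sample t-test, left-tailed).
t = (x̄_1 − x̄_2)/√(s_1²/n_1 + s_2²/n_2) = (68.58 − 77.33)/√(11.63²/9 + 29.44²/16) = -1.052
Welch–Satterthwaite df ≈ 21.39
p-value = P(T ≤ -1.052) ≈ 0.152
Since p ≈ 0.152 > α = 0.05, fail to reject H0; the evidence is not statistically significant.

t = -1.052; fail to reject H0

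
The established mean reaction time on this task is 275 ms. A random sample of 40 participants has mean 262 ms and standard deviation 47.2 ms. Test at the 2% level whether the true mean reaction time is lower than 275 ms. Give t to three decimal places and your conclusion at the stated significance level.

H0: μ = 275; H1: μ < 275 (one-sample t-test, left-tailed).
t = (x̄ − μ₀)/(s/√n) = (262 − 275)/(47.2/√40) = -1.742
df = n − 1 = 39
p-value = P(T ≤ -1.742) ≈ 0.0447
Since p ≈ 0.0447 > α = 0.02, fail to reject H0; the evidence is not statistically significant.

t = -1.742; fail to reject H0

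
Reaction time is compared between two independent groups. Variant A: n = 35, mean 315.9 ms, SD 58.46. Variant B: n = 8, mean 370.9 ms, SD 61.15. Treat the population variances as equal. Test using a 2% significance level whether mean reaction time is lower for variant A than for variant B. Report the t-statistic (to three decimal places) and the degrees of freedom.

Let group 1 = variant A, group 2 = variant B. H0: μ_1 = μ_2; H1: μ_1 < μ_2 (two-sample pooled-variance t-test, left-tailed).
s_p² = [(35−1)·58.46² + (8−1)·61.15²]/(35+8−2) = 3472.5
t = (315.9 − 370.9)/√[3472.5·(1/35 + 1/8)] = -2.382
df = n₁ + n₂ − 2 = 41
p-value = P(T ≤ -2.382) ≈ 0.011
Since p ≈ 0.011 < α = 0.02, reject H0; the evidence is statistically significant.

t = -2.382, df = 41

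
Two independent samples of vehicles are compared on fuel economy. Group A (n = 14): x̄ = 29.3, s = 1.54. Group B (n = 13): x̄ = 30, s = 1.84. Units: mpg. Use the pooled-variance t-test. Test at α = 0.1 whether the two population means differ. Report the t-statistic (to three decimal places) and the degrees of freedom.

t = -1.075, df = 25

Let group 1 = group A, group 2 = group B. H0: μ_1 = μ_2; H1: μ_1 ≠ μ_2 (two-sample pooled-variance t-test, two-sided).
s_p² = [(14−1)·1.54² + (13−1)·1.84²]/(14+13−2) = 2.85832
t = (29.3 − 30)/√[2.85832·(1/14 + 1/13)] = -1.075
df = n₁ + n₂ − 2 = 25
Two-sided p-value ≈ 0.293
Since p ≈ 0.293 > α = 0.1, fail to reject H0; the evidence is not statistically significant.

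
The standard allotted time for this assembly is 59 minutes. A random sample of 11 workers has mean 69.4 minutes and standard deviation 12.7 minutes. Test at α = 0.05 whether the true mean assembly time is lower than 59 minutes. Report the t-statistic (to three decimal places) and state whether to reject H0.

H0: μ = 59; H1: μ < 59 (one-sample t-test, left-tailed).
t = (x̄ − μ₀)/(s/√n) = (69.4 − 59)/(12.7/√11) = 2.716
df = n − 1 = 10
p-value = P(T ≤ 2.716) ≈ 0.9891
Since p ≈ 0.9891 > α = 0.05, fail to reject H0; the data do not provide sufficient evidence against H0.

t = 2.716; fail to reject H0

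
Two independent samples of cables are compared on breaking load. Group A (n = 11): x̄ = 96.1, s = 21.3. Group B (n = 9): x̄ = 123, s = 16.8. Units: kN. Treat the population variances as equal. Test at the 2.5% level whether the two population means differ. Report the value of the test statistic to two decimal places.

-3.08

Let group 1 = group A, group 2 = group B. H0: μ_1 = μ_2; H1: μ_1 ≠ μ_2 (two-sample pooled-variance t-test, two-sided).
s_p² = [(11−1)·21.3² + (9−1)·16.8²]/(11+9−2) = 377.49
t = (96.1 − 123)/√[377.49·(1/11 + 1/9)] = -3.08
df = n₁ + n₂ − 2 = 18
Two-sided p-value ≈ 0.0065
Since p ≈ 0.0065 < α = 0.025, reject H0; the evidence is statistically significant.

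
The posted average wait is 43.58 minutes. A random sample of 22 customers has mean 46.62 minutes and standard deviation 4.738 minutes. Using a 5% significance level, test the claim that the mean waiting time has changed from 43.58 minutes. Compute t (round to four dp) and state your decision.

H0: μ = 43.58; H1: μ ≠ 43.58 (one-sample t-test, two-sided).
t = (x̄ − μ₀)/(s/√n) = (46.62 − 43.58)/(4.738/√22) = 3.0095
df = n − 1 = 21
Two-sided p-value ≈ 0.0067
Since p ≈ 0.0067 < α = 0.05, reject H0; the evidence is statistically significant.

t = 3.0095; reject H0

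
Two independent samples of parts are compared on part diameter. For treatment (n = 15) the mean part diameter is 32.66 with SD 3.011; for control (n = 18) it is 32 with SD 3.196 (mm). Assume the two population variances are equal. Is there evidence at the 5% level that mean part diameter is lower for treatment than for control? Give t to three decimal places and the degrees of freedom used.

Let group 1 = treatment, group 2 = control. H0: μ_1 = μ_2; H1: μ_1 < μ_2 (two-sample pooled-variance t-test, left-tailed).
s_p² = [(15−1)·3.011² + (18−1)·3.196²]/(15+18−2) = 9.69583
t = (32.66 − 32)/√[9.69583·(1/15 + 1/18)] = 0.606
df = n₁ + n₂ − 2 = 31
p-value = P(T ≤ 0.606) ≈ 0.7256
Since p ≈ 0.7256 > α = 0.05, fail to reject H0; the evidence is not statistically significant.

t = 0.606, df = 31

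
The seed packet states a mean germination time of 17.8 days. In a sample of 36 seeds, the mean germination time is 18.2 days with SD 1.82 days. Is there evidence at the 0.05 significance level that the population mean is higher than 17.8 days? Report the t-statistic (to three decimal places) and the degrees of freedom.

t = 1.319, df = 35

H0: μ = 17.8; H1: μ > 17.8 (one-sample t-test, right-tailed).
t = (x̄ − μ₀)/(s/√n) = (18.2 − 17.8)/(1.82/√36) = 1.319
df = n − 1 = 35
p-value = P(T ≥ 1.319) ≈ 0.0979
Since p ≈ 0.0979 > α = 0.05, fail to reject H0; the evidence is not statistically significant.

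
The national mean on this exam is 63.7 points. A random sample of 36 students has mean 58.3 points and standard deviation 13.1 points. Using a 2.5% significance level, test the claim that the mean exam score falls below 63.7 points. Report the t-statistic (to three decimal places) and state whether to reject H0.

H0: μ = 63.7; H1: μ < 63.7 (one-sample t-test, left-tailed).
t = (x̄ − μ₀)/(s/√n) = (58.3 − 63.7)/(13.1/√36) = -2.473
df = n − 1 = 35
p-value = P(T ≤ -2.473) ≈ 0.009
Since p ≈ 0.009 < α = 0.025, reject H0; the data support H1.

t = -2.473; reject H0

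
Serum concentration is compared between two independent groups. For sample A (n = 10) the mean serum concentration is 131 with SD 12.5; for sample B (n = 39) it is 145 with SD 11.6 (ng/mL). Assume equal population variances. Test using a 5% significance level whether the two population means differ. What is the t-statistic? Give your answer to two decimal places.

Let group 1 = sample A, group 2 = sample B. H0: μ_1 = μ_2; H1: μ_1 ≠ μ_2 (two-sample pooled-variance t-test, two-sided).
s_p² = [(10−1)·12.5² + (39−1)·11.6²]/(10+39−2) = 138.713
t = (131 − 145)/√[138.713·(1/10 + 1/39)] = -3.35
df = n₁ + n₂ − 2 = 47
Two-sided p-value ≈ 0.0016
Since p ≈ 0.0016 < α = 0.05, reject H0; the data support H1.

-3.35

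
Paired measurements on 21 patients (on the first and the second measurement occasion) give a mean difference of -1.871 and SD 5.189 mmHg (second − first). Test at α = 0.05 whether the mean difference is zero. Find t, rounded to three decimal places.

H0: μ_d = 0; H1: μ_d ≠ 0 (paired t-test on the differences, two-sided).
t = d̄/(s_d/√n) = -1.871/(5.189/√21) = -1.652
df = n − 1 = 20
Two-sided p-value ≈ 0.1141
Since p ≈ 0.1141 > α = 0.05, fail to reject H0; the data do not provide sufficient evidence against H0.

-1.652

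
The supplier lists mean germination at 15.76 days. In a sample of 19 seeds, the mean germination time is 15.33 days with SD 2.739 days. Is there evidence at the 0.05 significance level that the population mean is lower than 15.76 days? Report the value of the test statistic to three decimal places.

-0.684

H0: μ = 15.76; H1: μ < 15.76 (one-sample t-test, left-tailed).
t = (x̄ − μ₀)/(s/√n) = (15.33 − 15.76)/(2.739/√19) = -0.684
df = n − 1 = 18
p-value = P(T ≤ -0.684) ≈ 0.251
Since p ≈ 0.251 > α = 0.05, fail to reject H0; the data do not provide sufficient evidence against H0.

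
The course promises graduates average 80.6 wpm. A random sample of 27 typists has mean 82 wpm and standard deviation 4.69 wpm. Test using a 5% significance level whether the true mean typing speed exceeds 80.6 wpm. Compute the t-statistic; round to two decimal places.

H0: μ = 80.6; H1: μ > 80.6 (one-sample t-test, right-tailed).
t = (x̄ − μ₀)/(s/√n) = (82 − 80.6)/(4.69/√27) = 1.55
df = n − 1 = 26
p-value = P(T ≥ 1.55) ≈ 0.066
Since p ≈ 0.066 > α = 0.05, fail to reject H0; the evidence is not statistically significant.

1.55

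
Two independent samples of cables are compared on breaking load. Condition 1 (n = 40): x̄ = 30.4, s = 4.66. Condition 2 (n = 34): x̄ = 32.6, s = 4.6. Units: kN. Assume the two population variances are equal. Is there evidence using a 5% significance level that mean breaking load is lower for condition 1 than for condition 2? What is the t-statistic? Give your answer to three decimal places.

Let group 1 = condition 1, group 2 = condition 2. H0: μ_1 = μ_2; H1: μ_1 < μ_2 (two-sample pooled-variance t-test, left-tailed).
s_p² = [(40−1)·4.66² + (34−1)·4.6²]/(40+34−2) = 21.461
t = (30.4 − 32.6)/√[21.461·(1/40 + 1/34)] = -2.036
df = n₁ + n₂ − 2 = 72
p-value = P(T ≤ -2.036) ≈ 0.0227
Since p ≈ 0.0227 < α = 0.05, reject H0; the evidence is statistically significant.

-2.036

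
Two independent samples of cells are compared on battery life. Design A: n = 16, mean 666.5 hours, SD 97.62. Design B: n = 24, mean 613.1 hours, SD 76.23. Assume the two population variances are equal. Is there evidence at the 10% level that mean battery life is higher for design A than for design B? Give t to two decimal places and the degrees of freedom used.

Let group 1 = design A, group 2 = design B. H0: μ_1 = μ_2; H1: μ_1 > μ_2 (two-sample pooled-variance t-test, right-tailed).
s_p² = [(16−1)·97.62² + (24−1)·76.23²]/(16+24−2) = 7278.9
t = (666.5 − 613.1)/√[7278.9·(1/16 + 1/24)] = 1.94
df = n₁ + n₂ − 2 = 38
p-value = P(T ≥ 1.94) ≈ 0.0300
Since p ≈ 0.0300 < α = 0.1, reject H0; the evidence is statistically significant.

t = 1.94, df = 38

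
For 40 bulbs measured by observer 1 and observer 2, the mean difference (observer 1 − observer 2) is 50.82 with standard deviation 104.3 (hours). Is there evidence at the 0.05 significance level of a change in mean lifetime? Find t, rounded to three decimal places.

3.082

H0: μ_d = 0; H1: μ_d ≠ 0 (paired t-test on the differences, two-sided).
t = d̄/(s_d/√n) = 50.82/(104.3/√40) = 3.082
df = n − 1 = 39
Two-sided p-value ≈ 0.004
Since p ≈ 0.004 < α = 0.05, reject H0; the data support H1.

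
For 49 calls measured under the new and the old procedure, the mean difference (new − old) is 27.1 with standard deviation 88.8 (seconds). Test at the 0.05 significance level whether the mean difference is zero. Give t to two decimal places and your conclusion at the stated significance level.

H0: μ_d = 0; H1: μ_d ≠ 0 (paired t-test on the differences, two-sided).
t = d̄/(s_d/√n) = 27.1/(88.8/√49) = 2.14
df = n − 1 = 48
Two-sided p-value ≈ 0.038
Since p ≈ 0.038 < α = 0.05, reject H0; the data support H1.

t = 2.14; reject H0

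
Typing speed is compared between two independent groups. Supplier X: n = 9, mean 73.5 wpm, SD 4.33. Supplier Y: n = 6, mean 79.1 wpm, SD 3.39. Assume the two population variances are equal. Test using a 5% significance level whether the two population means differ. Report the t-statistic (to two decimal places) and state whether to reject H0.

t = -2.66; reject H0

Let group 1 = supplier X, group 2 = supplier Y. H0: μ_1 = μ_2; H1: μ_1 ≠ μ_2 (two-sample pooled-variance t-test, two-sided).
s_p² = [(9−1)·4.33² + (6−1)·3.39²]/(9+6−2) = 15.9578
t = (73.5 − 79.1)/√[15.9578·(1/9 + 1/6)] = -2.66
df = n₁ + n₂ − 2 = 13
Two-sided p-value ≈ 0.0196
Since p ≈ 0.0196 < α = 0.05, reject H0; the data support H1.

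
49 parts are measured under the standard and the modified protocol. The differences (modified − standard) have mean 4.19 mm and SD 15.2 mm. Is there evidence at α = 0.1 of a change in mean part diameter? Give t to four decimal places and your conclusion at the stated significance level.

t = 1.9296; reject H0

H0: μ_d = 0; H1: μ_d ≠ 0 (paired t-test on the differences, two-sided).
t = d̄/(s_d/√n) = 4.19/(15.2/√49) = 1.9296
df = n − 1 = 48
Two-sided p-value ≈ 0.0596
Since p ≈ 0.0596 < α = 0.1, reject H0; the data support H1.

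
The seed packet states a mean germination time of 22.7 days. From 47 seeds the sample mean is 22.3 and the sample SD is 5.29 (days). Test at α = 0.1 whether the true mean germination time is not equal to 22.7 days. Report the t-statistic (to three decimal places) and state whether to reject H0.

H0: μ = 22.7; H1: μ ≠ 22.7 (one-sample t-test, two-sided).
t = (x̄ − μ₀)/(s/√n) = (22.3 − 22.7)/(5.29/√47) = -0.518
df = n − 1 = 46
Two-sided p-value ≈ 0.6067
Since p ≈ 0.6067 > α = 0.1, fail to reject H0; the evidence is not statistically significant.

t = -0.518; fail to reject H0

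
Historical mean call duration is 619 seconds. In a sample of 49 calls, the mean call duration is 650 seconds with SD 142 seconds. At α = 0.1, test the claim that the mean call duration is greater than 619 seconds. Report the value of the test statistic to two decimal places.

H0: μ = 619; H1: μ > 619 (one-sample t-test, right-tailed).
t = (x̄ − μ₀)/(s/√n) = (650 − 619)/(142/√49) = 1.53
df = n − 1 = 48
p-value = P(T ≥ 1.53) ≈ 0.0665
Since p ≈ 0.0665 < α = 0.1, reject H0; the data support H1.

1.53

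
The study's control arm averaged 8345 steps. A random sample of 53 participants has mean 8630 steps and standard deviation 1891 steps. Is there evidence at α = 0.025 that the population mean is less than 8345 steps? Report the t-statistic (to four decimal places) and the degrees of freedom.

H0: μ = 8345; H1: μ < 8345 (one-sample t-test, left-tailed).
t = (x̄ − μ₀)/(s/√n) = (8630 − 8345)/(1891/√53) = 1.0972
df = n − 1 = 52
p-value = P(T ≤ 1.0972) ≈ 0.861
Since p ≈ 0.861 > α = 0.025, fail to reject H0; the evidence is not statistically significant.

t = 1.0972, df = 52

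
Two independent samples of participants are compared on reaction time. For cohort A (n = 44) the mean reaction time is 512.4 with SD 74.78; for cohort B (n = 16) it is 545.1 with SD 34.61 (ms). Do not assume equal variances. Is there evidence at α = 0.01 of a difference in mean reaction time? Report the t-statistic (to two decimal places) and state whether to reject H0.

t = -2.30; fail to reject H0

Let group 1 = cohort A, group 2 = cohort B. H0: μ_1 = μ_2; H1: μ_1 ≠ μ_2 (Welch's two-sample t-test, two-sided).
t = (x̄_1 − x̄_2)/√(s_1²/n_1 + s_2²/n_2) = (512.4 − 545.1)/√(74.78²/44 + 34.61²/16) = -2.30
Welch–Satterthwaite df ≈ 54.43
Two-sided p-value ≈ 0.0252
Since p ≈ 0.0252 > α = 0.01, fail to reject H0; the data do not provide sufficient evidence against H0.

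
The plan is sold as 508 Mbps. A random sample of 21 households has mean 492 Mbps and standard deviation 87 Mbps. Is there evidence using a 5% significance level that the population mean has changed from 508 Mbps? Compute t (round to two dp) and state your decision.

H0: μ = 508; H1: μ ≠ 508 (one-sample t-test, two-sided).
t = (x̄ − μ₀)/(s/√n) = (492 − 508)/(87/√21) = -0.84
df = n − 1 = 20
Two-sided p-value ≈ 0.409
Since p ≈ 0.409 > α = 0.05, fail to reject H0; the evidence is not statistically significant.

t = -0.84; fail to reject H0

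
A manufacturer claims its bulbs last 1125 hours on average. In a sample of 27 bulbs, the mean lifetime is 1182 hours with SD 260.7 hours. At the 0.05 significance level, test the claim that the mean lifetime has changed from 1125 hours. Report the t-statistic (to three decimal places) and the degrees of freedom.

H0: μ = 1125; H1: μ ≠ 1125 (one-sample t-test, two-sided).
t = (x̄ − μ₀)/(s/√n) = (1182 − 1125)/(260.7/√27) = 1.136
df = n − 1 = 26
Two-sided p-value ≈ 0.2663
Since p ≈ 0.2663 > α = 0.05, fail to reject H0; the data do not provide sufficient evidence against H0.

t = 1.136, df = 26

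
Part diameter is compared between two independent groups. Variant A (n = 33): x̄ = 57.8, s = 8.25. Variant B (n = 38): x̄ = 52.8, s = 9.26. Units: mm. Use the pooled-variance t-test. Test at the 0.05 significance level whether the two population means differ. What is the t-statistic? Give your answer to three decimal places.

Let group 1 = variant A, group 2 = variant B. H0: μ_1 = μ_2; H1: μ_1 ≠ μ_2 (two-sample pooled-variance t-test, two-sided).
s_p² = [(33−1)·8.25² + (38−1)·9.26²]/(33+38−2) = 77.5458
t = (57.8 − 52.8)/√[77.5458·(1/33 + 1/38)] = 2.386
df = n₁ + n₂ − 2 = 69
Two-sided p-value ≈ 0.0198
Since p ≈ 0.0198 < α = 0.05, reject H0; the evidence is statistically significant.

2.386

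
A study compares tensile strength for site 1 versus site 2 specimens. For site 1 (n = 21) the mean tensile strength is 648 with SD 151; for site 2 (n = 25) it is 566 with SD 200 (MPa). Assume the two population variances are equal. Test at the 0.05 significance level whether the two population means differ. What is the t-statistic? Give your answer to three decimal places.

1.544

Let group 1 = site 1, group 2 = site 2. H0: μ_1 = μ_2; H1: μ_1 ≠ μ_2 (two-sample pooled-variance t-test, two-sided).
s_p² = [(21−1)·151² + (25−1)·200²]/(21+25−2) = 32182.3
t = (648 − 566)/√[32182.3·(1/21 + 1/25)] = 1.544
df = n₁ + n₂ − 2 = 44
Two-sided p-value ≈ 0.1297
Since p ≈ 0.1297 > α = 0.05, fail to reject H0; the evidence is not statistically significant.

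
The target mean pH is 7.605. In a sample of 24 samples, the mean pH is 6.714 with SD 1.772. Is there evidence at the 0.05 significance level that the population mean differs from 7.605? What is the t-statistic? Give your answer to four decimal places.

-2.4633

H0: μ = 7.605; H1: μ ≠ 7.605 (one-sample t-test, two-sided).
t = (x̄ − μ₀)/(s/√n) = (6.714 − 7.605)/(1.772/√24) = -2.4633
df = n − 1 = 23
Two-sided p-value ≈ 0.022
Since p ≈ 0.022 < α = 0.05, reject H0; the data support H1.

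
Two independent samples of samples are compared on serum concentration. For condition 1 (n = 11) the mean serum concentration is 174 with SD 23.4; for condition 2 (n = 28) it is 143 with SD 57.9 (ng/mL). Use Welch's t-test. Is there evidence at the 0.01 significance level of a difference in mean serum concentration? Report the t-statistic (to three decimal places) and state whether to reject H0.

Let group 1 = condition 1, group 2 = condition 2. H0: μ_1 = μ_2; H1: μ_1 ≠ μ_2 (Welch's two-sample t-test, two-sided).
t = (x̄_1 − x̄_2)/√(s_1²/n_1 + s_2²/n_2) = (174 − 143)/√(23.4²/11 + 57.9²/28) = 2.381
Welch–Satterthwaite df ≈ 36.90
Two-sided p-value ≈ 0.023
Since p ≈ 0.023 > α = 0.01, fail to reject H0; the data do not provide sufficient evidence against H0.

t = 2.381; fail to reject H0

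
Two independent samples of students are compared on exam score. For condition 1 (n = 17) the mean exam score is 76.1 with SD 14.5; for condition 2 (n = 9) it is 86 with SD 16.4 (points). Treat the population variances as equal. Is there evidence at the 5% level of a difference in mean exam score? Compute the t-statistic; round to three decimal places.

-1.584

Let group 1 = condition 1, group 2 = condition 2. H0: μ_1 = μ_2; H1: μ_1 ≠ μ_2 (two-sample pooled-variance t-test, two-sided).
s_p² = [(17−1)·14.5² + (9−1)·16.4²]/(17+9−2) = 229.82
t = (76.1 − 86)/√[229.82·(1/17 + 1/9)] = -1.584
df = n₁ + n₂ − 2 = 24
Two-sided p-value ≈ 0.126
Since p ≈ 0.126 > α = 0.05, fail to reject H0; the evidence is not statistically significant.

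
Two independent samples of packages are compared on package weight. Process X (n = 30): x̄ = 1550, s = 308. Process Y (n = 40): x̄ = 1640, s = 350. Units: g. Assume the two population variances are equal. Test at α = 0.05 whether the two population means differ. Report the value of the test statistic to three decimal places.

Let group 1 = process X, group 2 = process Y. H0: μ_1 = μ_2; H1: μ_1 ≠ μ_2 (two-sample pooled-variance t-test, two-sided).
s_p² = [(30−1)·308² + (40−1)·350²]/(30+40−2) = 110714
t = (1550 − 1640)/√[110714·(1/30 + 1/40)] = -1.120
df = n₁ + n₂ − 2 = 68
Two-sided p-value ≈ 0.2667
Since p ≈ 0.2667 > α = 0.05, fail to reject H0; the data do not provide sufficient evidence against H0.

-1.120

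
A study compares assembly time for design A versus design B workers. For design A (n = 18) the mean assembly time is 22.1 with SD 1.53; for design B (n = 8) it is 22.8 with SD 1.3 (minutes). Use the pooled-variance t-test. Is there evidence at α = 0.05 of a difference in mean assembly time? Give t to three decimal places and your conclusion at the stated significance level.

Let group 1 = design A, group 2 = design B. H0: μ_1 = μ_2; H1: μ_1 ≠ μ_2 (two-sample pooled-variance t-test, two-sided).
s_p² = [(18−1)·1.53² + (8−1)·1.3²]/(18+8−2) = 2.15105
t = (22.1 − 22.8)/√[2.15105·(1/18 + 1/8)] = -1.123
df = n₁ + n₂ − 2 = 24
Two-sided p-value ≈ 0.272
Since p ≈ 0.272 > α = 0.05, fail to reject H0; the data do not provide sufficient evidence against H0.

t = -1.123; fail to reject H0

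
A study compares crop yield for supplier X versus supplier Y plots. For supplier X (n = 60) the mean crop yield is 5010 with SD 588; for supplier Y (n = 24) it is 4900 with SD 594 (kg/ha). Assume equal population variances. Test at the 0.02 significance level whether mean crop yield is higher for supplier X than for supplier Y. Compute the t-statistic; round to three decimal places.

0.772

Let group 1 = supplier X, group 2 = supplier Y. H0: μ_1 = μ_2; H1: μ_1 > μ_2 (two-sample pooled-variance t-test, right-tailed).
s_p² = [(60−1)·588² + (24−1)·594²]/(60+24−2) = 347733
t = (5010 − 4900)/√[347733·(1/60 + 1/24)] = 0.772
df = n₁ + n₂ − 2 = 82
p-value = P(T ≥ 0.772) ≈ 0.2211
Since p ≈ 0.2211 > α = 0.02, fail to reject H0; the data do not provide sufficient evidence against H0.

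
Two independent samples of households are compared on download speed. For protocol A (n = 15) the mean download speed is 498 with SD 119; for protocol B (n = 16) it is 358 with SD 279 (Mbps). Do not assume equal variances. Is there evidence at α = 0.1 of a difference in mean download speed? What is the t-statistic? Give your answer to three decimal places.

Let group 1 = protocol A, group 2 = protocol B. H0: μ_1 = μ_2; H1: μ_1 ≠ μ_2 (Welch's two-sample t-test, two-sided).
t = (x̄_1 − x̄_2)/√(s_1²/n_1 + s_2²/n_2) = (498 − 358)/√(119²/15 + 279²/16) = 1.837
Welch–Satterthwaite df ≈ 20.56
Two-sided p-value ≈ 0.081
Since p ≈ 0.081 < α = 0.1, reject H0; the evidence is statistically significant.

1.837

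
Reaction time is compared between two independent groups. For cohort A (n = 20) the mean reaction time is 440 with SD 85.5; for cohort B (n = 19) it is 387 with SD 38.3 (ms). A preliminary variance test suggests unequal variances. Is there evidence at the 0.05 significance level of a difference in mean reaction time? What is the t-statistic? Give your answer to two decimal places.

Let group 1 = cohort A, group 2 = cohort B. H0: μ_1 = μ_2; H1: μ_1 ≠ μ_2 (Welch's two-sample t-test, two-sided).
t = (x̄_1 − x̄_2)/√(s_1²/n_1 + s_2²/n_2) = (440 − 387)/√(85.5²/20 + 38.3²/19) = 2.52
Welch–Satterthwaite df ≈ 26.62
Two-sided p-value ≈ 0.0181
Since p ≈ 0.0181 < α = 0.05, reject H0; the evidence is statistically significant.

2.52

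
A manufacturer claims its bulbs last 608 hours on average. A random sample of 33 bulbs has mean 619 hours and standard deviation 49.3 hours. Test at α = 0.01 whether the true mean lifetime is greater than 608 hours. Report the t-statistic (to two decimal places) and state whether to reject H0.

t = 1.28; fail to reject H0

H0: μ = 608; H1: μ > 608 (one-sample t-test, right-tailed).
t = (x̄ − μ₀)/(s/√n) = (619 − 608)/(49.3/√33) = 1.28
df = n − 1 = 32
p-value = P(T ≥ 1.28) ≈ 0.1046
Since p ≈ 0.1046 > α = 0.01, fail to reject H0; the data do not provide sufficient evidence against H0.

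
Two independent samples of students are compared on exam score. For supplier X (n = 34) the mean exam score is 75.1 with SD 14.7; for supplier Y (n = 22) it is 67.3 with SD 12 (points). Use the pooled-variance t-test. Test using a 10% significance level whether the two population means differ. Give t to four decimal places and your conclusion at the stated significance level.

t = 2.0788; reject H0

Let group 1 = supplier X, group 2 = supplier Y. H0: μ_1 = μ_2; H1: μ_1 ≠ μ_2 (two-sample pooled-variance t-test, two-sided).
s_p² = [(34−1)·14.7² + (22−1)·12²]/(34+22−2) = 188.055
t = (75.1 − 67.3)/√[188.055·(1/34 + 1/22)] = 2.0788
df = n₁ + n₂ − 2 = 54
Two-sided p-value ≈ 0.042
Since p ≈ 0.042 < α = 0.1, reject H0; the data support H1.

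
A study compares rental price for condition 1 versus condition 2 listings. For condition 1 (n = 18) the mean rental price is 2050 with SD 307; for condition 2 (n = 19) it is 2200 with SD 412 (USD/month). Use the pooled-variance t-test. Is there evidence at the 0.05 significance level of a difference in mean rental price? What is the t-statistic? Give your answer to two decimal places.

-1.25

Let group 1 = condition 1, group 2 = condition 2. H0: μ_1 = μ_2; H1: μ_1 ≠ μ_2 (two-sample pooled-variance t-test, two-sided).
s_p² = [(18−1)·307² + (19−1)·412²]/(18+19−2) = 133075
t = (2050 − 2200)/√[133075·(1/18 + 1/19)] = -1.25
df = n₁ + n₂ − 2 = 35
Two-sided p-value ≈ 0.220
Since p ≈ 0.220 > α = 0.05, fail to reject H0; the data do not provide sufficient evidence against H0.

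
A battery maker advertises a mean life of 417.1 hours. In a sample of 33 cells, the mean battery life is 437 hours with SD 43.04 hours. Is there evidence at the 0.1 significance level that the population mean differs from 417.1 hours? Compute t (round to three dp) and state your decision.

t = 2.656; reject H0

H0: μ = 417.1; H1: μ ≠ 417.1 (one-sample t-test, two-sided).
t = (x̄ − μ₀)/(s/√n) = (437 − 417.1)/(43.04/√33) = 2.656
df = n − 1 = 32
Two-sided p-value ≈ 0.0122
Since p ≈ 0.0122 < α = 0.1, reject H0; the evidence is statistically significant.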